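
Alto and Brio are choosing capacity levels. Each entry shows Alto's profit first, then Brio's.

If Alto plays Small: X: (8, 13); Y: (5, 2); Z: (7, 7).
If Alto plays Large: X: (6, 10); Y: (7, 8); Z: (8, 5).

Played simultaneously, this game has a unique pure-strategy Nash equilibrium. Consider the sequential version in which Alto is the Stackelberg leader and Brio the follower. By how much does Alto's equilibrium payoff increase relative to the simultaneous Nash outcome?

Backward induction with Alto moving first.
- Small: Brio compares 13, 2, 7 and picks X; Alto would get 8.
- Large: Brio compares 10, 8, 5 and picks X; Alto would get 6.
Among 8, 6, the best is 8 at Small. Subgame-perfect outcome: (Small, X) with payoffs (8, 13).
Under simultaneous play:
Alto's best replies: X→Small; Y→Large; Z→Large.
Brio's best replies: Small→X; Large→X.
The unique mutual best reply is (Small, X), giving (8, 13).
Alto's commitment gain: 8 − 8 = 0.

0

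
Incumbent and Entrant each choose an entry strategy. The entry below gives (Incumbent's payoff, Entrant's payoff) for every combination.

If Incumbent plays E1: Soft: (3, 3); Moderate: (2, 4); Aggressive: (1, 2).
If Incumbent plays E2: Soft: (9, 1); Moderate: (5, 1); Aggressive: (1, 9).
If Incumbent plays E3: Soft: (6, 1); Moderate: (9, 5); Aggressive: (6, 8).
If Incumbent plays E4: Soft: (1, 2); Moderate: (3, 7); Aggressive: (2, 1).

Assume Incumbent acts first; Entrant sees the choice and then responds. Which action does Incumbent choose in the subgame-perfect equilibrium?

Work backward from Entrant's decision.
- E1: Entrant compares 3, 4, 2 and picks Moderate; Incumbent would get 2.
- E2: Entrant compares 1, 1, 9 and picks Aggressive; Incumbent would get 1.
- E3: Entrant compares 1, 5, 8 and picks Aggressive; Incumbent would get 6.
- E4: Entrant compares 2, 7, 1 and picks Moderate; Incumbent would get 3.
Incumbent's induced payoffs are 2, 1, 6, 3, so Incumbent commits to E3. Subgame-perfect outcome: (E3, Aggressive) with payoffs (6, 8).

E3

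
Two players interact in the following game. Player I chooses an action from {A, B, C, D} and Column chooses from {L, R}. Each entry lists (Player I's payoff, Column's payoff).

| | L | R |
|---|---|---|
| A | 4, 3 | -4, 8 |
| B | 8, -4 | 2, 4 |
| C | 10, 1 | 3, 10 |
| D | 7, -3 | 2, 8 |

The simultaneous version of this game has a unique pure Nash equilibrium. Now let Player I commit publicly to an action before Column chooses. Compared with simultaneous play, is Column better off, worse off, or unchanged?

Work backward from Column's decision.
- A → Column plays R (best of 3, 8); Player I gets -4.
- B → Column plays R (best of -4, 4); Player I gets 2.
- C → Column plays R (best of 1, 10); Player I gets 3.
- D → Column plays R (best of -3, 8); Player I gets 2.
Among -4, 2, 3, 2, the best is 3 at C. Subgame-perfect outcome: (C, R) with payoffs (3, 10).
Under simultaneous play:
Player I's best replies: L→C; R→C.
Column's best replies: A→R; B→R; C→R; D→R.
The unique mutual best reply is (C, R), giving (3, 10).
Column earns 10 sequentially versus 10 at the Nash outcome: unchanged.

unchanged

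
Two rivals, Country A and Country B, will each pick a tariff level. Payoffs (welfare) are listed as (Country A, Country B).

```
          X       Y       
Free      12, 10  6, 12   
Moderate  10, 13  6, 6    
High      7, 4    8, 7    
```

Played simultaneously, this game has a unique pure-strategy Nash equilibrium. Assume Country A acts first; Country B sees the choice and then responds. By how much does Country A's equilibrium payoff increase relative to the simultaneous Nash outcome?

Country B best-responds to each possible Country A move:
- Free → Country B plays Y (best of 10, 12); Country A gets 6.
- Moderate → Country B plays X (best of 13, 6); Country A gets 10.
- High → Country B plays Y (best of 4, 7); Country A gets 8.
Among 6, 10, 8, the best is 10 at Moderate. Subgame-perfect outcome: (Moderate, X) with payoffs (10, 13).
For the simultaneous game, intersect best replies.
Country A's best replies: X→Free; Y→High.
Country B's best replies: Free→Y; Moderate→X; High→Y.
The unique mutual best reply is (High, Y), giving (8, 7).
Country A's commitment gain: 10 − 8 = 2.

2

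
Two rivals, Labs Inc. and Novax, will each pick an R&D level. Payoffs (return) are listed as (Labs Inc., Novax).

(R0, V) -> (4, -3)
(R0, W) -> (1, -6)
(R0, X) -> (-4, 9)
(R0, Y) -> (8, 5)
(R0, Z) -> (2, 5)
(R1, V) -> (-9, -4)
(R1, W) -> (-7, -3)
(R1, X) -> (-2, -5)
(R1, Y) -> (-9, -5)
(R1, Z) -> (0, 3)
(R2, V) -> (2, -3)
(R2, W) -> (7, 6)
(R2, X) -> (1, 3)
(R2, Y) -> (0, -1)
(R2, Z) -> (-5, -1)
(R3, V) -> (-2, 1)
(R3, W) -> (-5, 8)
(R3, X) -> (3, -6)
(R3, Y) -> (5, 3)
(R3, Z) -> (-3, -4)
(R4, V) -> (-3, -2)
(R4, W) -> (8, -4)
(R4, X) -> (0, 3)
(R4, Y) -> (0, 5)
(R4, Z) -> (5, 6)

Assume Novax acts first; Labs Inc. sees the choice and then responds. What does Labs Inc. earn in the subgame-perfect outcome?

Backward induction with Novax moving first.
- V: BR = R0, leader payoff -3.
- W: BR = R4, leader payoff -4.
- X: BR = R3, leader payoff -6.
- Y: BR = R0, leader payoff 5.
- Z: BR = R4, leader payoff 6.
Novax's induced payoffs are -3, -4, -6, 5, 6, so Novax commits to Z. Subgame-perfect outcome: (R4, Z) with payoffs (5, 6).

5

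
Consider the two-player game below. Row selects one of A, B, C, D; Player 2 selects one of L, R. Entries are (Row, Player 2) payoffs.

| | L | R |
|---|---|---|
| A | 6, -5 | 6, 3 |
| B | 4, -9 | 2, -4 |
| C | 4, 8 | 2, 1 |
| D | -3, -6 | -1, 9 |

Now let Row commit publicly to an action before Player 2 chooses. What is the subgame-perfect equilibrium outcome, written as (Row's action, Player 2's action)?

Player 2 best-responds to each possible Row move:
- A: BR = R, leader payoff 6.
- B: BR = R, leader payoff 2.
- C: BR = L, leader payoff 4.
- D: BR = R, leader payoff -1.
Among 6, 2, 4, -1, the best is 6 at A. Subgame-perfect outcome: (A, R) with payoffs (6, 3).

(A, R)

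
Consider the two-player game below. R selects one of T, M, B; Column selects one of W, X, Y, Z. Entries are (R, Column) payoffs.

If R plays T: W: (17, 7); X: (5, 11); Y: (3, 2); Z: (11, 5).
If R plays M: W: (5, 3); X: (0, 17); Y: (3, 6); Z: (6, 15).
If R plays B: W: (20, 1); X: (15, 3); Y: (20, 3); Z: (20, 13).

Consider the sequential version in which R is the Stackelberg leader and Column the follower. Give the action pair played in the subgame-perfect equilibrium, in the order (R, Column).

Solve by backward induction (R leads).
- T: Column compares 7, 11, 2, 5 and picks X; R would get 5.
- M: Column compares 3, 17, 6, 15 and picks X; R would get 0.
- B: Column compares 1, 3, 3, 13 and picks Z; R would get 20.
Among 5, 0, 20, the best is 20 at B. Subgame-perfect outcome: (B, Z) with payoffs (20, 13).

(B, Z)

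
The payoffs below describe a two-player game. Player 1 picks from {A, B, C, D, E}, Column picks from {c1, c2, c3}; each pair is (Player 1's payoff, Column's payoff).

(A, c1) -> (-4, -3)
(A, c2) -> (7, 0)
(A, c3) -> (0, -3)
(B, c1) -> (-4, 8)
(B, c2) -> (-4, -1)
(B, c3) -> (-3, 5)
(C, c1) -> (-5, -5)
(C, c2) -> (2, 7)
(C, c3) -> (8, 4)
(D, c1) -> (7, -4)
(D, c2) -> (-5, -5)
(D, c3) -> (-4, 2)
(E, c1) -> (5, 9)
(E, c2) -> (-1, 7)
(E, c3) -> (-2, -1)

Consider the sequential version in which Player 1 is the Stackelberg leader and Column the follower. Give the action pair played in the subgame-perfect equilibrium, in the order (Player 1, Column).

(A, c2)

Solve by backward induction (Player 1 leads).
- A → Column plays c2 (best of -3, 0, -3); Player 1 gets 7.
- B → Column plays c1 (best of 8, -1, 5); Player 1 gets -4.
- C → Column plays c2 (best of -5, 7, 4); Player 1 gets 2.
- D → Column plays c3 (best of -4, -5, 2); Player 1 gets -4.
- E → Column plays c1 (best of 9, 7, -1); Player 1 gets 5.
Among 7, -4, 2, -4, 5, the best is 7 at A. Subgame-perfect outcome: (A, c2) with payoffs (7, 0).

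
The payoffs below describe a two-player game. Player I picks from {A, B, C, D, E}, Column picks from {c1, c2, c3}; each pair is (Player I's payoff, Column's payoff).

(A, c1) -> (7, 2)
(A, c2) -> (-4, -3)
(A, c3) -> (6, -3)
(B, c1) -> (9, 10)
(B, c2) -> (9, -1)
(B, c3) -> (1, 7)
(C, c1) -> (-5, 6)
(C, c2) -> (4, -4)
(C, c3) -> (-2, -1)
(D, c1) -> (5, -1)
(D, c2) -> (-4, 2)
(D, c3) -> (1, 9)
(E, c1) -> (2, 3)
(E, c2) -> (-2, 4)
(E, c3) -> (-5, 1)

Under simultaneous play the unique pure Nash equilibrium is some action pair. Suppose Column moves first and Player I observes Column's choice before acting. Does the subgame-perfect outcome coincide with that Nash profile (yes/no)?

Player I best-responds to each possible Column move:
- c1: Player I compares 7, 9, -5, 5, 2 and picks B; Column would get 10.
- c2: Player I compares -4, 9, 4, -4, -2 and picks B; Column would get -1.
- c3: Player I compares 6, 1, -2, 1, -5 and picks A; Column would get -3.
Maximizing over 10, -1, -3, Column chooses c1. Subgame-perfect outcome: (B, c1) with payoffs (9, 10).
Under simultaneous play:
Player I's best replies: c1→B; c2→B; c3→A.
Column's best replies: A→c1; B→c1; C→c1; D→c3; E→c2.
The unique mutual best reply is (B, c1), giving (9, 10).
Sequential outcome (B, c1) coincides with the Nash profile (B, c1).

yes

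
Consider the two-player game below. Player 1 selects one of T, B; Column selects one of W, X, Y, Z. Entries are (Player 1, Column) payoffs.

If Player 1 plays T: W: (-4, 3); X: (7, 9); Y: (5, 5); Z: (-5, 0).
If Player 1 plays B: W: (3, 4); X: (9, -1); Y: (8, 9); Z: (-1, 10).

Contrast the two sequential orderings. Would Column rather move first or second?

first

If Player 1 leads: Column's best replies are T→X, B→Z; Player 1's induced payoffs 7, -1; outcome (T, X), payoffs (7, 9).
If Column leads: Player 1's best replies are W→B, X→B, Y→B, Z→B; Column's induced payoffs 4, -1, 9, 10; outcome (B, Z), payoffs (-1, 10).
Column gets 10 moving first and 9 moving second, so Column prefers to move first.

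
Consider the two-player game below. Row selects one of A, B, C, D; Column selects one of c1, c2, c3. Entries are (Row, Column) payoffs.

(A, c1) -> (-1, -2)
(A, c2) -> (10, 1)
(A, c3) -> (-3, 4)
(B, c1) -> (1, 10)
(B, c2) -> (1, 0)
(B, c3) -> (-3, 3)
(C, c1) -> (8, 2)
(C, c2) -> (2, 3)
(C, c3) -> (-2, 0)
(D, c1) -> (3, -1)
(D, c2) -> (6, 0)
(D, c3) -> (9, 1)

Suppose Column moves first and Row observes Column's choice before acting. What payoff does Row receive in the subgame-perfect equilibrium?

8

Solve by backward induction (Column leads).
- c1: Row compares -1, 1, 8, 3 and picks C; Column would get 2.
- c2: Row compares 10, 1, 2, 6 and picks A; Column would get 1.
- c3: Row compares -3, -3, -2, 9 and picks D; Column would get 1.
Maximizing over 2, 1, 1, Column chooses c1. Subgame-perfect outcome: (C, c1) with payoffs (8, 2).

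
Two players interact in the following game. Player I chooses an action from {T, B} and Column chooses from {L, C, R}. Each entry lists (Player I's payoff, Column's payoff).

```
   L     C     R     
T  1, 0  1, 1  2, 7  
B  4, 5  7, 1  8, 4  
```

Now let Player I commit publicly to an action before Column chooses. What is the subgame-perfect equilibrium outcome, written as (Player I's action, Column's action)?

Work backward from Column's decision.
- T: BR = R, leader payoff 2.
- B: BR = L, leader payoff 4.
Among 2, 4, the best is 4 at B. Subgame-perfect outcome: (B, L) with payoffs (4, 5).

(B, L)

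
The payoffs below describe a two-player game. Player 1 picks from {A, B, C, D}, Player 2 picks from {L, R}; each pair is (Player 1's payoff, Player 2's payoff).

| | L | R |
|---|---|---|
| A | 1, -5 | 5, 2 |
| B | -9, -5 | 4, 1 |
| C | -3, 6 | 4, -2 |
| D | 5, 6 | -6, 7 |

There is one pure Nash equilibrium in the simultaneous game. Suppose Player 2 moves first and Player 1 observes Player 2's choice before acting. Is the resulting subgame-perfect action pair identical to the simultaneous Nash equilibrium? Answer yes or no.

no

Work backward from Player 1's decision.
- L: BR = D, leader payoff 6.
- R: BR = A, leader payoff 2.
Among 6, 2, the best is 6 at L. Subgame-perfect outcome: (D, L) with payoffs (5, 6).
Under simultaneous play:
Player 1's best replies: L→D; R→A.
Player 2's best replies: A→R; B→R; C→L; D→R.
Only (A, R) has each player best-responding; Nash payoffs (5, 2).
Sequential outcome (D, L) differs from the Nash profile (A, R).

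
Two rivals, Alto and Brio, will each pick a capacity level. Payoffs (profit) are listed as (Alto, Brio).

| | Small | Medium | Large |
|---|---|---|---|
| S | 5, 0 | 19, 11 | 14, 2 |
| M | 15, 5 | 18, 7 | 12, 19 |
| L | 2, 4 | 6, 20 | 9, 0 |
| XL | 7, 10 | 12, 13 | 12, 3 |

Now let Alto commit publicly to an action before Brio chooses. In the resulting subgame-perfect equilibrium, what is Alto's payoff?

Work backward from Brio's decision.
- S → Brio plays Medium (best of 0, 11, 2); Alto gets 19.
- M → Brio plays Large (best of 5, 7, 19); Alto gets 12.
- L → Brio plays Medium (best of 4, 20, 0); Alto gets 6.
- XL → Brio plays Medium (best of 10, 13, 3); Alto gets 12.
Among 19, 12, 6, 12, the best is 19 at S. Subgame-perfect outcome: (S, Medium) with payoffs (19, 11).

19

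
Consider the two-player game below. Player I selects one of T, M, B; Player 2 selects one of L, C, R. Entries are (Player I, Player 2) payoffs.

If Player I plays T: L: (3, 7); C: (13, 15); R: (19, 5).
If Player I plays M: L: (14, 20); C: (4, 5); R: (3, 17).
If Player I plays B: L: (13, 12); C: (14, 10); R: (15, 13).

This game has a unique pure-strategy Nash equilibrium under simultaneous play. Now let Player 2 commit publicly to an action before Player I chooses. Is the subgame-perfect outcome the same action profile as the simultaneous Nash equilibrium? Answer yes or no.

Backward induction with Player 2 moving first.
- L → Player I plays M (best of 3, 14, 13); Player 2 gets 20.
- C → Player I plays B (best of 13, 4, 14); Player 2 gets 10.
- R → Player I plays T (best of 19, 3, 15); Player 2 gets 5.
Among 20, 10, 5, the best is 20 at L. Subgame-perfect outcome: (M, L) with payoffs (14, 20).
For the simultaneous game, intersect best replies.
Player I's best replies: L→M; C→B; R→T.
Player 2's best replies: T→C; M→L; B→R.
Only (M, L) has each player best-responding; Nash payoffs (14, 20).
Sequential outcome (M, L) coincides with the Nash profile (M, L).

yes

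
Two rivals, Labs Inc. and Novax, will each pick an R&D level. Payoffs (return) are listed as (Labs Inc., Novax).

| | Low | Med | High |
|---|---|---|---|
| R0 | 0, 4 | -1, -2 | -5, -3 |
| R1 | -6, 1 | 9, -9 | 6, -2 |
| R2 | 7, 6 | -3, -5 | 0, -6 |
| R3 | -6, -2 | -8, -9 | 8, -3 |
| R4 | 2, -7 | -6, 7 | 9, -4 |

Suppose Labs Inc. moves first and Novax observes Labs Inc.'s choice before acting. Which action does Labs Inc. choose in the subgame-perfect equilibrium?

Backward induction with Labs Inc. moving first.
- R0: Novax compares 4, -2, -3 and picks Low; Labs Inc. would get 0.
- R1: Novax compares 1, -9, -2 and picks Low; Labs Inc. would get -6.
- R2: Novax compares 6, -5, -6 and picks Low; Labs Inc. would get 7.
- R3: Novax compares -2, -9, -3 and picks Low; Labs Inc. would get -6.
- R4: Novax compares -7, 7, -4 and picks Med; Labs Inc. would get -6.
Maximizing over 0, -6, 7, -6, -6, Labs Inc. chooses R2. Subgame-perfect outcome: (R2, Low) with payoffs (7, 6).

R2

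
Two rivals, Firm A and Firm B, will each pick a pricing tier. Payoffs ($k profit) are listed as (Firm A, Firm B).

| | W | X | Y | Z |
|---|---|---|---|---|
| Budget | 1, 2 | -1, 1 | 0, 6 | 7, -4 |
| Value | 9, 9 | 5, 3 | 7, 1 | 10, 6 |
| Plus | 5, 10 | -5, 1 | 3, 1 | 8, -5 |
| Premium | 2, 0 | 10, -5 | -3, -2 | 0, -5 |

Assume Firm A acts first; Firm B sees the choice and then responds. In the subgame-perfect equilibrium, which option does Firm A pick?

Backward induction with Firm A moving first.
- Budget: BR = Y, leader payoff 0.
- Value: BR = W, leader payoff 9.
- Plus: BR = W, leader payoff 5.
- Premium: BR = W, leader payoff 2.
Among 0, 9, 5, 2, the best is 9 at Value. Subgame-perfect outcome: (Value, W) with payoffs (9, 9).

Value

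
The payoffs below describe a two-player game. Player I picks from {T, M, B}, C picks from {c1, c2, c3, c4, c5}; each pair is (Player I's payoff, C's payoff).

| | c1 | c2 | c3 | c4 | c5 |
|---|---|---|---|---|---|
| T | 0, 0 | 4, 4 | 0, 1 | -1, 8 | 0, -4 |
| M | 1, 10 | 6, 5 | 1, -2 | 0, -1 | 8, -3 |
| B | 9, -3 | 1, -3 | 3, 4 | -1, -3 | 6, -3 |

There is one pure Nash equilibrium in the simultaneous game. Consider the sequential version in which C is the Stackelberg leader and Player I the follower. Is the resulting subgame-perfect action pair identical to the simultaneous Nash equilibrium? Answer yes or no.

no

Solve by backward induction (C leads).
- c1 → Player I plays B (best of 0, 1, 9); C gets -3.
- c2 → Player I plays M (best of 4, 6, 1); C gets 5.
- c3 → Player I plays B (best of 0, 1, 3); C gets 4.
- c4 → Player I plays M (best of -1, 0, -1); C gets -1.
- c5 → Player I plays M (best of 0, 8, 6); C gets -3.
Maximizing over -3, 5, 4, -1, -3, C chooses c2. Subgame-perfect outcome: (M, c2) with payoffs (6, 5).
For the simultaneous game, intersect best replies.
Player I's best replies: c1→B; c2→M; c3→B; c4→M; c5→M.
C's best replies: T→c4; M→c1; B→c3.
The unique mutual best reply is (B, c3), giving (3, 4).
Sequential outcome (M, c2) differs from the Nash profile (B, c3).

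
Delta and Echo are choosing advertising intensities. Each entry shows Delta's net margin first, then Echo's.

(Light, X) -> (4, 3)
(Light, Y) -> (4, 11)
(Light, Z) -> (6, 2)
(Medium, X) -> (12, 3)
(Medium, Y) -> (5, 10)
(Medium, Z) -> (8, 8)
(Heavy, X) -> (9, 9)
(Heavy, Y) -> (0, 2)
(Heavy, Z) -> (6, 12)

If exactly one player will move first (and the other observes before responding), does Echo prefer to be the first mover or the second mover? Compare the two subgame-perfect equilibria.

If Delta leads: Echo's best replies are Light→Y, Medium→Y, Heavy→Z; Delta's induced payoffs 4, 5, 6; outcome (Heavy, Z), payoffs (6, 12).
If Echo leads: Delta's best replies are X→Medium, Y→Medium, Z→Medium; Echo's induced payoffs 3, 10, 8; outcome (Medium, Y), payoffs (5, 10).
Echo gets 10 moving first and 12 moving second, so Echo prefers to move second.

second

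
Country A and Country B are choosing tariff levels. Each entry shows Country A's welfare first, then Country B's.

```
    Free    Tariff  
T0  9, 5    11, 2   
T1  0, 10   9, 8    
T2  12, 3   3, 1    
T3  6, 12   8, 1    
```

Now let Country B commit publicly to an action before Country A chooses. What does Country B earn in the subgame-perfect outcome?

3

Backward induction with Country B moving first.
- Free → Country A plays T2 (best of 9, 0, 12, 6); Country B gets 3.
- Tariff → Country A plays T0 (best of 11, 9, 3, 8); Country B gets 2.
Among 3, 2, the best is 3 at Free. Subgame-perfect outcome: (T2, Free) with payoffs (12, 3).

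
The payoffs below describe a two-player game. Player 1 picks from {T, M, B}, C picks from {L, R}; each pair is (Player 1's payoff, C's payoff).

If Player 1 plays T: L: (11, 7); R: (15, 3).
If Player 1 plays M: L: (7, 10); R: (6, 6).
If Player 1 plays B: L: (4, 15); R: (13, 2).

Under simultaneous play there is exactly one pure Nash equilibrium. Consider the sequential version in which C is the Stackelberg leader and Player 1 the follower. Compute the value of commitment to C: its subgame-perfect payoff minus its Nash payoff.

Solve by backward induction (C leads).
- L → Player 1 plays T (best of 11, 7, 4); C gets 7.
- R → Player 1 plays T (best of 15, 6, 13); C gets 3.
C's induced payoffs are 7, 3, so C commits to L. Subgame-perfect outcome: (T, L) with payoffs (11, 7).
Under simultaneous play:
Player 1's best replies: L→T; R→T.
C's best replies: T→L; M→L; B→L.
Only (T, L) has each player best-responding; Nash payoffs (11, 7).
C's commitment gain: 7 − 7 = 0.

0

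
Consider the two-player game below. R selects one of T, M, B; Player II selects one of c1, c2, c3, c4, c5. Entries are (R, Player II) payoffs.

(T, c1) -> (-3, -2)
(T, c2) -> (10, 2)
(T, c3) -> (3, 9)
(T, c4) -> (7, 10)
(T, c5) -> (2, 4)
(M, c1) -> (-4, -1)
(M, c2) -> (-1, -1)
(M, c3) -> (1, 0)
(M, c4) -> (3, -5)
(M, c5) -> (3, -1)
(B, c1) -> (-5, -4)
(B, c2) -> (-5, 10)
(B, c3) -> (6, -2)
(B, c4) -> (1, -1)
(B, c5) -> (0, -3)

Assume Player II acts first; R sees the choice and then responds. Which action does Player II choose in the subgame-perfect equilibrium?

c4

Backward induction with Player II moving first.
- c1: BR = T, leader payoff -2.
- c2: BR = T, leader payoff 2.
- c3: BR = B, leader payoff -2.
- c4: BR = T, leader payoff 10.
- c5: BR = M, leader payoff -1.
Maximizing over -2, 2, -2, 10, -1, Player II chooses c4. Subgame-perfect outcome: (T, c4) with payoffs (7, 10).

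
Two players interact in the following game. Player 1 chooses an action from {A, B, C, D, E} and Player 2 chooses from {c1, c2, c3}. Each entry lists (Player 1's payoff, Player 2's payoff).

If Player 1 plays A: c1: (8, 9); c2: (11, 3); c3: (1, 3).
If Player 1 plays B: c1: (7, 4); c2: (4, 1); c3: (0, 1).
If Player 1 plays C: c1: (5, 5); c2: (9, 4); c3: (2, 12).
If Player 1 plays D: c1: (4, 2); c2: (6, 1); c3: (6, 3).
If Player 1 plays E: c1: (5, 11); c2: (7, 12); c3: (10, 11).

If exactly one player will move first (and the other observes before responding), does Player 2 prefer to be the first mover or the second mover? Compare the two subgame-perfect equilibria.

first

If Player 1 leads: Player 2's best replies are A→c1, B→c1, C→c3, D→c3, E→c2; Player 1's induced payoffs 8, 7, 2, 6, 7; outcome (A, c1), payoffs (8, 9).
If Player 2 leads: Player 1's best replies are c1→A, c2→A, c3→E; Player 2's induced payoffs 9, 3, 11; outcome (E, c3), payoffs (10, 11).
Player 2 gets 11 moving first and 9 moving second, so Player 2 prefers to move first.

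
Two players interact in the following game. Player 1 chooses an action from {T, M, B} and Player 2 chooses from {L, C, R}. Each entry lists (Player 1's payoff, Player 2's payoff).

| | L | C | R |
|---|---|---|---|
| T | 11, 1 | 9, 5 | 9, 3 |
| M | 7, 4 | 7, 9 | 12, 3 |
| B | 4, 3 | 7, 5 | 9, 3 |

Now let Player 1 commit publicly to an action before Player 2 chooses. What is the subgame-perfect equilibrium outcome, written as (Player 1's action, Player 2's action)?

Backward induction with Player 1 moving first.
- T: BR = C, leader payoff 9.
- M: BR = C, leader payoff 7.
- B: BR = C, leader payoff 7.
Maximizing over 9, 7, 7, Player 1 chooses T. Subgame-perfect outcome: (T, C) with payoffs (9, 5).

(T, C)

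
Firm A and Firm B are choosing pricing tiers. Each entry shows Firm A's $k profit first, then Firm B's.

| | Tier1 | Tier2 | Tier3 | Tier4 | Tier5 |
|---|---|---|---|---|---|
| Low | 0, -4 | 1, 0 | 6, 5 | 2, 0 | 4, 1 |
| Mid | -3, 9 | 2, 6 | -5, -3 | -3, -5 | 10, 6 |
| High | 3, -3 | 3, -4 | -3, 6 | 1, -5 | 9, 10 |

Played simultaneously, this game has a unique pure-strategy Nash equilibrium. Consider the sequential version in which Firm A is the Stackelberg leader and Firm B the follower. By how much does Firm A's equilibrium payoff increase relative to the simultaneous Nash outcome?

Backward induction with Firm A moving first.
- Low: Firm B compares -4, 0, 5, 0, 1 and picks Tier3; Firm A would get 6.
- Mid: Firm B compares 9, 6, -3, -5, 6 and picks Tier1; Firm A would get -3.
- High: Firm B compares -3, -4, 6, -5, 10 and picks Tier5; Firm A would get 9.
Firm A's induced payoffs are 6, -3, 9, so Firm A commits to High. Subgame-perfect outcome: (High, Tier5) with payoffs (9, 10).
For the simultaneous game, intersect best replies.
Firm A's best replies: Tier1→High; Tier2→High; Tier3→Low; Tier4→Low; Tier5→Mid.
Firm B's best replies: Low→Tier3; Mid→Tier1; High→Tier5.
Only (Low, Tier3) has each player best-responding; Nash payoffs (6, 5).
Firm A's commitment gain: 9 − 6 = 3.

3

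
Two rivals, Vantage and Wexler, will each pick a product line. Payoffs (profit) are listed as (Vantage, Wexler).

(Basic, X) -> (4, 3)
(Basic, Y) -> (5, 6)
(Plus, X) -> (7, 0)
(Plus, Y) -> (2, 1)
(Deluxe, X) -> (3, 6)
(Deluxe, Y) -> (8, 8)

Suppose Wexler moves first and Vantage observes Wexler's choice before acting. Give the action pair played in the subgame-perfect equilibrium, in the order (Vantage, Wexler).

Vantage best-responds to each possible Wexler move:
- X: Vantage compares 4, 7, 3 and picks Plus; Wexler would get 0.
- Y: Vantage compares 5, 2, 8 and picks Deluxe; Wexler would get 8.
Wexler's induced payoffs are 0, 8, so Wexler commits to Y. Subgame-perfect outcome: (Deluxe, Y) with payoffs (8, 8).

(Deluxe, Y)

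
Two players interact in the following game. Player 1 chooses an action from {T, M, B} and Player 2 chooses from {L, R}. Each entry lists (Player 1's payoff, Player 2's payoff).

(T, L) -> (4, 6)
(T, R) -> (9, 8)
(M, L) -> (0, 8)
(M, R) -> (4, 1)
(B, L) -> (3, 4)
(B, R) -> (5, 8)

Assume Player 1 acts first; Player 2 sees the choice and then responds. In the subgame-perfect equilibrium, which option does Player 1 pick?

T

Backward induction with Player 1 moving first.
- T: BR = R, leader payoff 9.
- M: BR = L, leader payoff 0.
- B: BR = R, leader payoff 5.
Among 9, 0, 5, the best is 9 at T. Subgame-perfect outcome: (T, R) with payoffs (9, 8).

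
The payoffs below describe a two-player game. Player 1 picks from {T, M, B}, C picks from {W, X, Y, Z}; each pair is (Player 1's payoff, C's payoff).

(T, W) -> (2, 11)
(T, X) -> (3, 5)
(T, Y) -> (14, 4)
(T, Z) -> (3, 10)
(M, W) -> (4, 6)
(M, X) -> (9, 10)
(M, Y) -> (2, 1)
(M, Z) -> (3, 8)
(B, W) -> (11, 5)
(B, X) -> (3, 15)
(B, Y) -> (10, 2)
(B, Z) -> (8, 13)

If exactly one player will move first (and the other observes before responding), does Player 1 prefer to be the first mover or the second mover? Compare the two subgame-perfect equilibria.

first

If Player 1 leads: C's best replies are T→W, M→X, B→X; Player 1's induced payoffs 2, 9, 3; outcome (M, X), payoffs (9, 10).
If C leads: Player 1's best replies are W→B, X→M, Y→T, Z→B; C's induced payoffs 5, 10, 4, 13; outcome (B, Z), payoffs (8, 13).
Player 1 gets 9 moving first and 8 moving second, so Player 1 prefers to move first.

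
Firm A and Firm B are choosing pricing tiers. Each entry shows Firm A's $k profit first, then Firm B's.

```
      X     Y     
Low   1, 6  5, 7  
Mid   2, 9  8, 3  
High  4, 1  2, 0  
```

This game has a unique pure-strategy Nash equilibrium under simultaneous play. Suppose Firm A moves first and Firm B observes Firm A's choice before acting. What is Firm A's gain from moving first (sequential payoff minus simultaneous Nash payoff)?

1

Work backward from Firm B's decision.
- Low: Firm B compares 6, 7 and picks Y; Firm A would get 5.
- Mid: Firm B compares 9, 3 and picks X; Firm A would get 2.
- High: Firm B compares 1, 0 and picks X; Firm A would get 4.
Among 5, 2, 4, the best is 5 at Low. Subgame-perfect outcome: (Low, Y) with payoffs (5, 7).
For the simultaneous game, intersect best replies.
Firm A's best replies: X→High; Y→Mid.
Firm B's best replies: Low→Y; Mid→X; High→X.
Only (High, X) has each player best-responding; Nash payoffs (4, 1).
Firm A's commitment gain: 5 − 4 = 1.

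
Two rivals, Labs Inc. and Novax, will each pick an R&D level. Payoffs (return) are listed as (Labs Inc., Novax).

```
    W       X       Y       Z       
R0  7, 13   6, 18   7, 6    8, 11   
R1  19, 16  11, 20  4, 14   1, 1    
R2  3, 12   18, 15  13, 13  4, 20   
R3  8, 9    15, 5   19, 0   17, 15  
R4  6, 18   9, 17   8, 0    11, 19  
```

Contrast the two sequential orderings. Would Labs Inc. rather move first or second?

If Labs Inc. leads: Novax's best replies are R0→X, R1→X, R2→Z, R3→Z, R4→Z; Labs Inc.'s induced payoffs 6, 11, 4, 17, 11; outcome (R3, Z), payoffs (17, 15).
If Novax leads: Labs Inc.'s best replies are W→R1, X→R2, Y→R3, Z→R3; Novax's induced payoffs 16, 15, 0, 15; outcome (R1, W), payoffs (19, 16).
Labs Inc. gets 17 moving first and 19 moving second, so Labs Inc. prefers to move second.

second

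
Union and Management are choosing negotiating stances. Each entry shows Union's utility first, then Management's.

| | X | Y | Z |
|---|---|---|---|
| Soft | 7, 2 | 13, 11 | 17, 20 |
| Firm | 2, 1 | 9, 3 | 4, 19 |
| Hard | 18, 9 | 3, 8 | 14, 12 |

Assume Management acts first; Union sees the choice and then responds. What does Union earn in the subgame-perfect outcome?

17

Solve by backward induction (Management leads).
- X → Union plays Hard (best of 7, 2, 18); Management gets 9.
- Y → Union plays Soft (best of 13, 9, 3); Management gets 11.
- Z → Union plays Soft (best of 17, 4, 14); Management gets 20.
Maximizing over 9, 11, 20, Management chooses Z. Subgame-perfect outcome: (Soft, Z) with payoffs (17, 20).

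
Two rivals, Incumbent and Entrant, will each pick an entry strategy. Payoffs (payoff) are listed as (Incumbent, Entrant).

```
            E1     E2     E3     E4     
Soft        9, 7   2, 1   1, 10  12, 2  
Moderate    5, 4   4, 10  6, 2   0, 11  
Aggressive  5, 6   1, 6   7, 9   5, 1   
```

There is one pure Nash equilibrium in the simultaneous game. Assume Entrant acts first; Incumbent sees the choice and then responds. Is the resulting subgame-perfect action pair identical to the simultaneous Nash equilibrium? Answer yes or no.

Backward induction with Entrant moving first.
- E1: Incumbent compares 9, 5, 5 and picks Soft; Entrant would get 7.
- E2: Incumbent compares 2, 4, 1 and picks Moderate; Entrant would get 10.
- E3: Incumbent compares 1, 6, 7 and picks Aggressive; Entrant would get 9.
- E4: Incumbent compares 12, 0, 5 and picks Soft; Entrant would get 2.
Entrant's induced payoffs are 7, 10, 9, 2, so Entrant commits to E2. Subgame-perfect outcome: (Moderate, E2) with payoffs (4, 10).
For the simultaneous game, intersect best replies.
Incumbent's best replies: E1→Soft; E2→Moderate; E3→Aggressive; E4→Soft.
Entrant's best replies: Soft→E3; Moderate→E4; Aggressive→E3.
The unique mutual best reply is (Aggressive, E3), giving (7, 9).
Sequential outcome (Moderate, E2) differs from the Nash profile (Aggressive, E3).

no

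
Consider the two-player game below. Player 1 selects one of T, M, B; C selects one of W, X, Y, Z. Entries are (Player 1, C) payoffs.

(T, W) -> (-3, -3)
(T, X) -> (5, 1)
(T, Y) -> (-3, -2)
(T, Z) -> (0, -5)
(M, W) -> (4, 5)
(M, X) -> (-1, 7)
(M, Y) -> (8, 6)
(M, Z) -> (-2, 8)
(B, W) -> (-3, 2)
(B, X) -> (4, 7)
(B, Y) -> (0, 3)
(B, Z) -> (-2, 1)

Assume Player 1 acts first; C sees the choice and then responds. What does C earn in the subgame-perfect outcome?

1

Work backward from C's decision.
- T: C compares -3, 1, -2, -5 and picks X; Player 1 would get 5.
- M: C compares 5, 7, 6, 8 and picks Z; Player 1 would get -2.
- B: C compares 2, 7, 3, 1 and picks X; Player 1 would get 4.
Player 1's induced payoffs are 5, -2, 4, so Player 1 commits to T. Subgame-perfect outcome: (T, X) with payoffs (5, 1).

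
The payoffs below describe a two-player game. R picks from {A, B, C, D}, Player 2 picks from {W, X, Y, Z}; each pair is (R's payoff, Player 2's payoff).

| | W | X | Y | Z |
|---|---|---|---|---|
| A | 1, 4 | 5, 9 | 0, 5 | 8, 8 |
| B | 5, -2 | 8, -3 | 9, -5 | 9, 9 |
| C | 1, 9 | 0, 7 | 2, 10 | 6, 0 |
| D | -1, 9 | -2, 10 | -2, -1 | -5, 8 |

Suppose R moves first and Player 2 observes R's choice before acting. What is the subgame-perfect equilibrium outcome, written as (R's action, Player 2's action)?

Player 2 best-responds to each possible R move:
- A: Player 2 compares 4, 9, 5, 8 and picks X; R would get 5.
- B: Player 2 compares -2, -3, -5, 9 and picks Z; R would get 9.
- C: Player 2 compares 9, 7, 10, 0 and picks Y; R would get 2.
- D: Player 2 compares 9, 10, -1, 8 and picks X; R would get -2.
R's induced payoffs are 5, 9, 2, -2, so R commits to B. Subgame-perfect outcome: (B, Z) with payoffs (9, 9).

(B, Z)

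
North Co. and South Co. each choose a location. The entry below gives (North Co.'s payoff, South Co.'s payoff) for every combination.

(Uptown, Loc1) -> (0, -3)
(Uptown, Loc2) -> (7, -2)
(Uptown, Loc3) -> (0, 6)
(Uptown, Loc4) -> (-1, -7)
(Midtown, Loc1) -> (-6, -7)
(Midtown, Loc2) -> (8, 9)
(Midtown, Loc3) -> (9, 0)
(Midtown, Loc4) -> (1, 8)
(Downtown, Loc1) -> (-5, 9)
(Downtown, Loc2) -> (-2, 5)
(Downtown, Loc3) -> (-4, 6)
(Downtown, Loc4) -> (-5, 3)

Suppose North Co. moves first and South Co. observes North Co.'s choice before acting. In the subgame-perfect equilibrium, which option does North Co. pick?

Midtown

Backward induction with North Co. moving first.
- Uptown → South Co. plays Loc3 (best of -3, -2, 6, -7); North Co. gets 0.
- Midtown → South Co. plays Loc2 (best of -7, 9, 0, 8); North Co. gets 8.
- Downtown → South Co. plays Loc1 (best of 9, 5, 6, 3); North Co. gets -5.
Among 0, 8, -5, the best is 8 at Midtown. Subgame-perfect outcome: (Midtown, Loc2) with payoffs (8, 9).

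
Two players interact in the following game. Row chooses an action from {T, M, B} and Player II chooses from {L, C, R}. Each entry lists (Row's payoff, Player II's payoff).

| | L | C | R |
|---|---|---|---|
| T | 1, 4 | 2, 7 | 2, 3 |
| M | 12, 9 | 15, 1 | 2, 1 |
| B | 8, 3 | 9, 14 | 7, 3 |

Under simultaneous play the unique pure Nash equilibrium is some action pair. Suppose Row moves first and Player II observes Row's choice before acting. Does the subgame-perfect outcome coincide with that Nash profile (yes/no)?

yes

Solve by backward induction (Row leads).
- T: BR = C, leader payoff 2.
- M: BR = L, leader payoff 12.
- B: BR = C, leader payoff 9.
Row's induced payoffs are 2, 12, 9, so Row commits to M. Subgame-perfect outcome: (M, L) with payoffs (12, 9).
Under simultaneous play:
Row's best replies: L→M; C→M; R→B.
Player II's best replies: T→C; M→L; B→C.
The unique mutual best reply is (M, L), giving (12, 9).
Sequential outcome (M, L) coincides with the Nash profile (M, L).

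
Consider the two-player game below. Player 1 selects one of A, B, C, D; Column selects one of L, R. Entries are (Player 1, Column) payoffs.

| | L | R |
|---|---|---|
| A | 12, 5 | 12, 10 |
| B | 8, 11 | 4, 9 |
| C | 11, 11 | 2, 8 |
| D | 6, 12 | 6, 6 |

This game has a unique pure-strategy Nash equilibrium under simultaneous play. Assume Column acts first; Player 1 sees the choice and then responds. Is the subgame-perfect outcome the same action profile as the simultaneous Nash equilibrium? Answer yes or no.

Backward induction with Column moving first.
- L: Player 1 compares 12, 8, 11, 6 and picks A; Column would get 5.
- R: Player 1 compares 12, 4, 2, 6 and picks A; Column would get 10.
Maximizing over 5, 10, Column chooses R. Subgame-perfect outcome: (A, R) with payoffs (12, 10).
Under simultaneous play:
Player 1's best replies: L→A; R→A.
Column's best replies: A→R; B→L; C→L; D→L.
The unique mutual best reply is (A, R), giving (12, 10).
Sequential outcome (A, R) coincides with the Nash profile (A, R).

yes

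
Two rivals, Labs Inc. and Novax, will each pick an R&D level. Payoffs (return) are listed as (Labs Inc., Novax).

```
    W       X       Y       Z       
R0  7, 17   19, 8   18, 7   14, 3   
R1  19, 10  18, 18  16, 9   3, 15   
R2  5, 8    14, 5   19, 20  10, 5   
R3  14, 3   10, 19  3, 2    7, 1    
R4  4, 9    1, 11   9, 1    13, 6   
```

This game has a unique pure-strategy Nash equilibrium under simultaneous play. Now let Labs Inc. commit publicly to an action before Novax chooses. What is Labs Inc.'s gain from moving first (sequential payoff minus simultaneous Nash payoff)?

0

Novax best-responds to each possible Labs Inc. move:
- R0 → Novax plays W (best of 17, 8, 7, 3); Labs Inc. gets 7.
- R1 → Novax plays X (best of 10, 18, 9, 15); Labs Inc. gets 18.
- R2 → Novax plays Y (best of 8, 5, 20, 5); Labs Inc. gets 19.
- R3 → Novax plays X (best of 3, 19, 2, 1); Labs Inc. gets 10.
- R4 → Novax plays X (best of 9, 11, 1, 6); Labs Inc. gets 1.
Among 7, 18, 19, 10, 1, the best is 19 at R2. Subgame-perfect outcome: (R2, Y) with payoffs (19, 20).
For the simultaneous game, intersect best replies.
Labs Inc.'s best replies: W→R1; X→R0; Y→R2; Z→R0.
Novax's best replies: R0→W; R1→X; R2→Y; R3→X; R4→X.
Only (R2, Y) has each player best-responding; Nash payoffs (19, 20).
Labs Inc.'s commitment gain: 19 − 19 = 0.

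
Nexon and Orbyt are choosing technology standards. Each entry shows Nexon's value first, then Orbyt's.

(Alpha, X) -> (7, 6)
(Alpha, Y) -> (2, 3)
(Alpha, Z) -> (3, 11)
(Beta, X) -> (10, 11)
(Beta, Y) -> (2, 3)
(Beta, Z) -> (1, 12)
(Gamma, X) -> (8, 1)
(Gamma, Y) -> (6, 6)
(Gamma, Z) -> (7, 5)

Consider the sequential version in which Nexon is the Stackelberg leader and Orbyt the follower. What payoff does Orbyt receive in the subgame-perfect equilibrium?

6

Backward induction with Nexon moving first.
- Alpha: BR = Z, leader payoff 3.
- Beta: BR = Z, leader payoff 1.
- Gamma: BR = Y, leader payoff 6.
Maximizing over 3, 1, 6, Nexon chooses Gamma. Subgame-perfect outcome: (Gamma, Y) with payoffs (6, 6).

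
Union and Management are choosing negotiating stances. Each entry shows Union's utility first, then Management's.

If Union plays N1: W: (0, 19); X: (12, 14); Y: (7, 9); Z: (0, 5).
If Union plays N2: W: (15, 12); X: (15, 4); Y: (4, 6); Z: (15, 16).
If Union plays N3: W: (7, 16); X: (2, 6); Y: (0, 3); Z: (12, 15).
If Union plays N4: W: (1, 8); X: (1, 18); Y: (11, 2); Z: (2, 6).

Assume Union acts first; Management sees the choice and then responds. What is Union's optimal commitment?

N2

Solve by backward induction (Union leads).
- N1 → Management plays W (best of 19, 14, 9, 5); Union gets 0.
- N2 → Management plays Z (best of 12, 4, 6, 16); Union gets 15.
- N3 → Management plays W (best of 16, 6, 3, 15); Union gets 7.
- N4 → Management plays X (best of 8, 18, 2, 6); Union gets 1.
Maximizing over 0, 15, 7, 1, Union chooses N2. Subgame-perfect outcome: (N2, Z) with payoffs (15, 16).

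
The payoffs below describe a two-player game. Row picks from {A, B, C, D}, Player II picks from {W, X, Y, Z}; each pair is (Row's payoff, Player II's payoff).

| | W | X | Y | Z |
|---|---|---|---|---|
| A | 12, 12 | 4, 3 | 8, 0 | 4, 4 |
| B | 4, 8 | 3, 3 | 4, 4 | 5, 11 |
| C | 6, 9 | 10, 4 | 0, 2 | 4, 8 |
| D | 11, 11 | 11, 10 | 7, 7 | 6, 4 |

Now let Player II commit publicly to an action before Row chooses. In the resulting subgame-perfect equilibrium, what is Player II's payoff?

12

Backward induction with Player II moving first.
- W → Row plays A (best of 12, 4, 6, 11); Player II gets 12.
- X → Row plays D (best of 4, 3, 10, 11); Player II gets 10.
- Y → Row plays A (best of 8, 4, 0, 7); Player II gets 0.
- Z → Row plays D (best of 4, 5, 4, 6); Player II gets 4.
Maximizing over 12, 10, 0, 4, Player II chooses W. Subgame-perfect outcome: (A, W) with payoffs (12, 12).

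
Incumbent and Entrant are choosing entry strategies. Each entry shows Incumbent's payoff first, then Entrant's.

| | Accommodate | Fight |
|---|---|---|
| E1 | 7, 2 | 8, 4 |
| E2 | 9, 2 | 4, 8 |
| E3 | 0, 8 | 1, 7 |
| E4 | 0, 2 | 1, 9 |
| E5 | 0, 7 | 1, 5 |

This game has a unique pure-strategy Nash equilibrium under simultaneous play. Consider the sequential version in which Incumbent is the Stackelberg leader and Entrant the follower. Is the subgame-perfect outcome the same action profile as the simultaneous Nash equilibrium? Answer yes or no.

yes

Work backward from Entrant's decision.
- E1 → Entrant plays Fight (best of 2, 4); Incumbent gets 8.
- E2 → Entrant plays Fight (best of 2, 8); Incumbent gets 4.
- E3 → Entrant plays Accommodate (best of 8, 7); Incumbent gets 0.
- E4 → Entrant plays Fight (best of 2, 9); Incumbent gets 1.
- E5 → Entrant plays Accommodate (best of 7, 5); Incumbent gets 0.
Among 8, 4, 0, 1, 0, the best is 8 at E1. Subgame-perfect outcome: (E1, Fight) with payoffs (8, 4).
Now find the simultaneous Nash equilibrium.
Incumbent's best replies: Accommodate→E2; Fight→E1.
Entrant's best replies: E1→Fight; E2→Fight; E3→Accommodate; E4→Fight; E5→Accommodate.
Only (E1, Fight) has each player best-responding; Nash payoffs (8, 4).
Sequential outcome (E1, Fight) coincides with the Nash profile (E1, Fight).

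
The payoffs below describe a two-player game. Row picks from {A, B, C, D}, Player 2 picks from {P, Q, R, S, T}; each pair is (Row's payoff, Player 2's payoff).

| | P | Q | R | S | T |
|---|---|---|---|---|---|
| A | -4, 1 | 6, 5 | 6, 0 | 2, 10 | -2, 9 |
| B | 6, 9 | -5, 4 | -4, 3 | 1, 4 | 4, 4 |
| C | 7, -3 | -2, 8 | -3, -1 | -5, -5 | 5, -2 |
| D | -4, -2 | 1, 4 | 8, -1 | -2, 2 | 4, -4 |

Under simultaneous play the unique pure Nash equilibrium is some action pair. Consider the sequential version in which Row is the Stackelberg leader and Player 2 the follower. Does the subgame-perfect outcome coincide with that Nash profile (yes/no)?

Backward induction with Row moving first.
- A: Player 2 compares 1, 5, 0, 10, 9 and picks S; Row would get 2.
- B: Player 2 compares 9, 4, 3, 4, 4 and picks P; Row would get 6.
- C: Player 2 compares -3, 8, -1, -5, -2 and picks Q; Row would get -2.
- D: Player 2 compares -2, 4, -1, 2, -4 and picks Q; Row would get 1.
Among 2, 6, -2, 1, the best is 6 at B. Subgame-perfect outcome: (B, P) with payoffs (6, 9).
Now find the simultaneous Nash equilibrium.
Row's best replies: P→C; Q→A; R→D; S→A; T→C.
Player 2's best replies: A→S; B→P; C→Q; D→Q.
Only (A, S) has each player best-responding; Nash payoffs (2, 10).
Sequential outcome (B, P) differs from the Nash profile (A, S).

no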